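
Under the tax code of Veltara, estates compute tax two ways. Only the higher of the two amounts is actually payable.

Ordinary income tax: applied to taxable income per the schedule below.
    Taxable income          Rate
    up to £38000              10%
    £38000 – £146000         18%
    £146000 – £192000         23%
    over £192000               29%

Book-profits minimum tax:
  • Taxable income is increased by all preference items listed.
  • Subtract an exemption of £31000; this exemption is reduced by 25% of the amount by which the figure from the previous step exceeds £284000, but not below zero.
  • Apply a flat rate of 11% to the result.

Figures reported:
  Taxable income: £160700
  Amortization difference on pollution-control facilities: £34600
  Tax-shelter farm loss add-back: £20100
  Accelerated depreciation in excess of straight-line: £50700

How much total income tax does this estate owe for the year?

Ordinary income tax:
  £38000 × 10% = £3800
  £108000 × 18% = £19440
  £14700 × 23% = £3381
  → £26621

Book-profits minimum tax:
  Adjusted income: £160700 + £34600 + £20100 + £50700 = £266100
  Exemption: £266100 ≤ £284000, so full £31000 applies
  Base: £266100 − £31000 = £235100
  £235100 × 11% = £25861

£26621 > £25861, so the ordinary income tax governs.

£26621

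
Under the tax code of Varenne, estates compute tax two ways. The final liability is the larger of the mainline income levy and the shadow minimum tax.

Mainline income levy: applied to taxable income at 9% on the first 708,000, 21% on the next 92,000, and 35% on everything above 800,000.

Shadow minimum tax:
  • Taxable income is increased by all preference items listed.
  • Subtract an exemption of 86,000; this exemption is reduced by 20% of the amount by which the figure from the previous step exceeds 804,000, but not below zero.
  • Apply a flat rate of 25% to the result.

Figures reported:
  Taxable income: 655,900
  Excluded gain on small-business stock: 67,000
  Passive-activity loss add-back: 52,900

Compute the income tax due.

172,450

Mainline income levy:
  655,900 × 9% = 59,031

Shadow minimum tax:
  Adjusted income: 655,900 + 67,000 + 52,900 = 775,800
  Exemption: 775,800 ≤ 804,000, so full 86,000 applies
  Base: 775,800 − 86,000 = 689,800
  689,800 × 25% = 172,450

172,450 > 59,031, so the shadow minimum tax is the binding amount.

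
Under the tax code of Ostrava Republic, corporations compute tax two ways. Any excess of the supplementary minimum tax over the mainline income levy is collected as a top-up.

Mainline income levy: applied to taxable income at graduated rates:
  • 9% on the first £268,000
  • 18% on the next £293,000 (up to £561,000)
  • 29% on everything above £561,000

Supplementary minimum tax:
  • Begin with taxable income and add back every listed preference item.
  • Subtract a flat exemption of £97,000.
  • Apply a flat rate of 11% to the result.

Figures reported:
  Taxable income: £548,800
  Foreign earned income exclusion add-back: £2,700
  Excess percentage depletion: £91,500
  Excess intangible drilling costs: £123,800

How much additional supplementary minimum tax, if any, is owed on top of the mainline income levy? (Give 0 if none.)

Mainline income levy:
  £268,000 × 9% = £24,120
  £280,800 × 18% = £50,544
  → £74,664

Supplementary minimum tax:
  Adjusted income: £548,800 + £2,700 + £91,500 + £123,800 = £766,800
  Less exemption £97,000 → base £669,800
  £669,800 × 11% = £73,678

£73,678 ≤ £74,664, so no add-on is due.

£0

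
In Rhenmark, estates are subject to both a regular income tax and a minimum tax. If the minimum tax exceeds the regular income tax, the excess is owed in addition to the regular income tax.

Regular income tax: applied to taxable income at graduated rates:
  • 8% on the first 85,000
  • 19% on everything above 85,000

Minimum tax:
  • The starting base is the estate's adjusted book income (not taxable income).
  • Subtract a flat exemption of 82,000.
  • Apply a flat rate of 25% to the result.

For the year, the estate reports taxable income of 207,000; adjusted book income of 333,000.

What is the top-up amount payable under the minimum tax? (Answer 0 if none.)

Minimum tax:
  Base (adjusted book income): 333,000
  Less exemption 82,000 → base 251,000
  251,000 × 25% = 62,750

Regular income tax:
  85,000 × 8% = 6,800
  122,000 × 19% = 23,180
  → 29,980

Excess of minimum tax over regular income tax: 62,750 − 29,980 = 32,770.

32,770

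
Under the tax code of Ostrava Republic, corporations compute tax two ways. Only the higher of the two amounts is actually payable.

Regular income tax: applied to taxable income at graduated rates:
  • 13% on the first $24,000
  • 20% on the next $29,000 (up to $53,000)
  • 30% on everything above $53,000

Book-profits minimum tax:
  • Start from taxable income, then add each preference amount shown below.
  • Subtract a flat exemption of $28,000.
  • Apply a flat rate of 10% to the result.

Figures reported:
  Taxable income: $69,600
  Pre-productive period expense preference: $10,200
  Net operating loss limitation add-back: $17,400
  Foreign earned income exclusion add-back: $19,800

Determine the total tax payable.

Book-profits minimum tax:
  Adjusted income: $69,600 + $10,200 + $17,400 + $19,800 = $117,000
  Less exemption $28,000 → base $89,000
  $89,000 × 10% = $8,900

Regular income tax:
  $24,000 × 13% = $3,120
  $29,000 × 20% = $5,800
  $16,600 × 30% = $4,980
  → $13,900

$13,900 > $8,900, so the regular income tax governs.

$13,900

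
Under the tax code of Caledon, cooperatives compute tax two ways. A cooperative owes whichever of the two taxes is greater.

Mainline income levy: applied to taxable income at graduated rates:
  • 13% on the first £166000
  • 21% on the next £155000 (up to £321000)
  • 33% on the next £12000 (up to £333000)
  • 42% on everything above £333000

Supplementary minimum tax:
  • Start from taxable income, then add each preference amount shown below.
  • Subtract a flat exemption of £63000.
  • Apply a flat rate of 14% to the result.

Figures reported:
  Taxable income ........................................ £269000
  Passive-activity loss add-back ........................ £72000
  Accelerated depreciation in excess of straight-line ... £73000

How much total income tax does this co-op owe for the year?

Mainline income levy:
  £166000 × 13% = £21580
  £103000 × 21% = £21630
  → £43210

Supplementary minimum tax:
  Adjusted income: £269000 + £72000 + £73000 = £414000
  Less exemption £63000 → base £351000
  £351000 × 14% = £49140

£49140 > £43210, so the supplementary minimum tax is the binding amount.

£49140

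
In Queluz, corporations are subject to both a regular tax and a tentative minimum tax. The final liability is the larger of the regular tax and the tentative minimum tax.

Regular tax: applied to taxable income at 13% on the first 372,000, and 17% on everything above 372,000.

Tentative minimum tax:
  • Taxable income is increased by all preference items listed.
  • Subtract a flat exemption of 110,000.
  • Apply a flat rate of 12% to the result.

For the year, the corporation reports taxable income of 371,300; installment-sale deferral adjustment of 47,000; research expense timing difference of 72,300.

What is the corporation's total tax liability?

Tentative minimum tax:
  Adjusted income: 371,300 + 47,000 + 72,300 = 490,600
  Less exemption 110,000 → base 380,600
  380,600 × 12% = 45,672

Regular tax:
  371,300 × 13% = 48,269

48,269 > 45,672, so the regular tax governs.

48,269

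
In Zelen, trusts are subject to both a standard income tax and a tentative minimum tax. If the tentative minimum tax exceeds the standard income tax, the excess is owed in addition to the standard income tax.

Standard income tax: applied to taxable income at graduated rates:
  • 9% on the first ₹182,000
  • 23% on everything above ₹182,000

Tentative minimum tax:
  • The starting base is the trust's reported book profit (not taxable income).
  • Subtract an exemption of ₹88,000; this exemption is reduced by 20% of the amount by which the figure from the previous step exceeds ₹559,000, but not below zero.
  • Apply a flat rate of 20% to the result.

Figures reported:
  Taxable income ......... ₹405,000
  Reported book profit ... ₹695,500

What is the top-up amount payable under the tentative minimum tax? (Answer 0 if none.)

₹59,290

Tentative minimum tax:
  Base (reported book profit): ₹695,500
  Exemption: ₹88,000 − 20% × (₹695,500 − ₹559,000) = ₹88,000 − ₹27,300 = ₹60,700
  Base: ₹695,500 − ₹60,700 = ₹634,800
  ₹634,800 × 20% = ₹126,960

Standard income tax:
  ₹182,000 × 9% = ₹16,380
  ₹223,000 × 23% = ₹51,290
  → ₹67,670

Excess of tentative minimum tax over standard income tax: ₹126,960 − ₹67,670 = ₹59,290.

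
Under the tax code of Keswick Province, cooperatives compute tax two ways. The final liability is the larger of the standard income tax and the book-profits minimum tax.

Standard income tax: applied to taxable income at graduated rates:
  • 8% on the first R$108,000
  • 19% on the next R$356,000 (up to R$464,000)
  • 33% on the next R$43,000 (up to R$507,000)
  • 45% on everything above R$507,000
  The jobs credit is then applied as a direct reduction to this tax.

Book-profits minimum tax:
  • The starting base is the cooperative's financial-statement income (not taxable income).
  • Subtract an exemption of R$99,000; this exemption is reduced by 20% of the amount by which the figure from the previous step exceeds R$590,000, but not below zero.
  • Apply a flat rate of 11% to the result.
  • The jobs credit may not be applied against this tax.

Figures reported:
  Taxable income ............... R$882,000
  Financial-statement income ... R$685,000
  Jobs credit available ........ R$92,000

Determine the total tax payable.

R$167,220

Standard income tax:
  R$108,000 × 8% = R$8,640
  R$356,000 × 19% = R$67,640
  R$43,000 × 33% = R$14,190
  R$375,000 × 45% = R$168,750
  → R$259,220
  Less jobs credit R$92,000 → R$167,220

Book-profits minimum tax:
  Base (financial-statement income): R$685,000
  Exemption: R$99,000 − 20% × (R$685,000 − R$590,000) = R$99,000 − R$19,000 = R$80,000
  Base: R$685,000 − R$80,000 = R$605,000
  R$605,000 × 11% = R$66,550

R$167,220 > R$66,550, so the standard income tax governs.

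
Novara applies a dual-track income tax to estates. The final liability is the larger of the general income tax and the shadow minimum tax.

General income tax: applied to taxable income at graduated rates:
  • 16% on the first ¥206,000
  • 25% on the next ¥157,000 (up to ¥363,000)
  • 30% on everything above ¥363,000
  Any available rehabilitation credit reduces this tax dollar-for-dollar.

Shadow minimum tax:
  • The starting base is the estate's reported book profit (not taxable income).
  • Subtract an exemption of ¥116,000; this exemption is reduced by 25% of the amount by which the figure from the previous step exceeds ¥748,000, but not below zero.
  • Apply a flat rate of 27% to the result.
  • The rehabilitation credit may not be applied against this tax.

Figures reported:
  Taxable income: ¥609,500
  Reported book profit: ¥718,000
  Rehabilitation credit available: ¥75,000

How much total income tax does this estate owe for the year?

Shadow minimum tax:
  Base (reported book profit): ¥718,000
  Exemption: ¥718,000 ≤ ¥748,000, so full ¥116,000 applies
  Base: ¥718,000 − ¥116,000 = ¥602,000
  ¥602,000 × 27% = ¥162,540

General income tax:
  ¥206,000 × 16% = ¥32,960
  ¥157,000 × 25% = ¥39,250
  ¥246,500 × 30% = ¥73,950
  → ¥146,160
  Less rehabilitation credit ¥75,000 → ¥71,160

¥162,540 > ¥71,160, so the shadow minimum tax is the binding amount.

¥162,540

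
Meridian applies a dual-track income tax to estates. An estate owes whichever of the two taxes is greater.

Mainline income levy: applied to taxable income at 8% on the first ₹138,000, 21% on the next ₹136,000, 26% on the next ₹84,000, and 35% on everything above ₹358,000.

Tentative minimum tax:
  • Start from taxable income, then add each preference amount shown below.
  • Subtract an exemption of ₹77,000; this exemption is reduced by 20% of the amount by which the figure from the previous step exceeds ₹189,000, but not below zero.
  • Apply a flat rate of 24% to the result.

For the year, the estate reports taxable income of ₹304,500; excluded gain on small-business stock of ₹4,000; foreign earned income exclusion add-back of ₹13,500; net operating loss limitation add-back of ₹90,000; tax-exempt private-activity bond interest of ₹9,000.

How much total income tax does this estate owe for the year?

₹93,696

Tentative minimum tax:
  Adjusted income: ₹304,500 + ₹4,000 + ₹13,500 + ₹90,000 + ₹9,000 = ₹421,000
  Exemption: ₹77,000 − 20% × (₹421,000 − ₹189,000) = ₹77,000 − ₹46,400 = ₹30,600
  Base: ₹421,000 − ₹30,600 = ₹390,400
  ₹390,400 × 24% = ₹93,696

Mainline income levy:
  ₹138,000 × 8% = ₹11,040
  ₹136,000 × 21% = ₹28,560
  ₹30,500 × 26% = ₹7,930
  → ₹47,530

₹93,696 > ₹47,530, so the tentative minimum tax is the binding amount.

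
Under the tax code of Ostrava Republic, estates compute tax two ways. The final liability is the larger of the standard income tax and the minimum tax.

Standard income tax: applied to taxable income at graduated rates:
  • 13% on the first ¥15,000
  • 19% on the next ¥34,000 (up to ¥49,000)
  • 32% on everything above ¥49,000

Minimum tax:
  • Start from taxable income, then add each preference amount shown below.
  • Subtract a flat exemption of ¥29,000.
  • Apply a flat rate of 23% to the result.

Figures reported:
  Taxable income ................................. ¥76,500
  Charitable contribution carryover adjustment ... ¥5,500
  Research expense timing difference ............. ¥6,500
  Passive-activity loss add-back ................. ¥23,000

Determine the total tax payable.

Standard income tax:
  ¥15,000 × 13% = ¥1,950
  ¥34,000 × 19% = ¥6,460
  ¥27,500 × 32% = ¥8,800
  → ¥17,210

Minimum tax:
  Adjusted income: ¥76,500 + ¥5,500 + ¥6,500 + ¥23,000 = ¥111,500
  Less exemption ¥29,000 → base ¥82,500
  ¥82,500 × 23% = ¥18,975

¥18,975 > ¥17,210, so the minimum tax is the binding amount.

¥18,975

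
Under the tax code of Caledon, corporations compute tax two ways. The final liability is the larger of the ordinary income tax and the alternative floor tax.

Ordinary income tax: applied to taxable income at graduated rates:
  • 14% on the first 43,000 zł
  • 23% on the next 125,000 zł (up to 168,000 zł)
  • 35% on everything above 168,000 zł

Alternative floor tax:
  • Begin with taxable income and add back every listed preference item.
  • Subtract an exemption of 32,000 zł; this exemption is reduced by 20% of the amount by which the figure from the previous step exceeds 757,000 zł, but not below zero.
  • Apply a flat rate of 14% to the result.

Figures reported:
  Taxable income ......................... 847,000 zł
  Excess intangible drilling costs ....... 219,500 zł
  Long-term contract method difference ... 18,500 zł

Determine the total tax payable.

272,420 zł

Ordinary income tax:
  43,000 zł × 14% = 6,020 zł
  125,000 zł × 23% = 28,750 zł
  679,000 zł × 35% = 237,650 zł
  → 272,420 zł

Alternative floor tax:
  Adjusted income: 847,000 zł + 219,500 zł + 18,500 zł = 1,085,000 zł
  Exemption: 20% × (1,085,000 zł − 757,000 zł) = 65,600 zł ≥ 32,000 zł, so the exemption is fully phased out
  Base: 1,085,000 zł − 0 zł = 1,085,000 zł
  1,085,000 zł × 14% = 151,900 zł

272,420 zł > 151,900 zł, so the ordinary income tax governs.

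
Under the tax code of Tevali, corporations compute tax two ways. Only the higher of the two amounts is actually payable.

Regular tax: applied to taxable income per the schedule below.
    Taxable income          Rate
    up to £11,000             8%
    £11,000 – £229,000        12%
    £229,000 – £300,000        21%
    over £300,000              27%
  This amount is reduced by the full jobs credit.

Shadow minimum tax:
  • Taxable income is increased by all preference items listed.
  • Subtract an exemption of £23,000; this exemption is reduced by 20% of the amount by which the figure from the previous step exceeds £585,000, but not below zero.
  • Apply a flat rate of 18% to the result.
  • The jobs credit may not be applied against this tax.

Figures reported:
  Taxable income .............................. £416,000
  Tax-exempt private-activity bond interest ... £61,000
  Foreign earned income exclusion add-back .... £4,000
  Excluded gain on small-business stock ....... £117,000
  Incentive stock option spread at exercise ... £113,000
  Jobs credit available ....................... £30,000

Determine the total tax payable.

Regular tax:
  £11,000 × 8% = £880
  £218,000 × 12% = £26,160
  £71,000 × 21% = £14,910
  £116,000 × 27% = £31,320
  → £73,270
  Less jobs credit £30,000 → £43,270

Shadow minimum tax:
  Adjusted income: £416,000 + £61,000 + £4,000 + £117,000 + £113,000 = £711,000
  Exemption: 20% × (£711,000 − £585,000) = £25,200 ≥ £23,000, so the exemption is fully phased out
  Base: £711,000 − £0 = £711,000
  £711,000 × 18% = £127,980

£127,980 > £43,270, so the shadow minimum tax is the binding amount.

£127,980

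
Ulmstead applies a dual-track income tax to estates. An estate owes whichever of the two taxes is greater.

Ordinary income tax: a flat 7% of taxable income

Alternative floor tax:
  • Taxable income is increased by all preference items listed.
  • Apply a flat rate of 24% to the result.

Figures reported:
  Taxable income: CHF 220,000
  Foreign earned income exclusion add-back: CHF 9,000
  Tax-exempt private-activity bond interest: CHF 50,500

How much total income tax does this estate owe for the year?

CHF 67,080

Alternative floor tax:
  Adjusted income: CHF 220,000 + CHF 9,000 + CHF 50,500 = CHF 279,500
  CHF 279,500 × 24% = CHF 67,080

Ordinary income tax:
  CHF 220,000 × 7% = CHF 15,400

CHF 67,080 > CHF 15,400, so the alternative floor tax is the binding amount.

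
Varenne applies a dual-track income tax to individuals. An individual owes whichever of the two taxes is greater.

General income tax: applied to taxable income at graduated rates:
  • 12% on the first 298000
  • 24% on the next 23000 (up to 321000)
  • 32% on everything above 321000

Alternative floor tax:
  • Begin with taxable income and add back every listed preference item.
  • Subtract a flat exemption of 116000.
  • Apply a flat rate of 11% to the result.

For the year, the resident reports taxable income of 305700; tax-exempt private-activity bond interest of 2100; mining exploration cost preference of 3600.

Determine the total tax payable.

37608

Alternative floor tax:
  Adjusted income: 305700 + 2100 + 3600 = 311400
  Less exemption 116000 → base 195400
  195400 × 11% = 21494

General income tax:
  298000 × 12% = 35760
  7700 × 24% = 1848
  → 37608

37608 > 21494, so the general income tax governs.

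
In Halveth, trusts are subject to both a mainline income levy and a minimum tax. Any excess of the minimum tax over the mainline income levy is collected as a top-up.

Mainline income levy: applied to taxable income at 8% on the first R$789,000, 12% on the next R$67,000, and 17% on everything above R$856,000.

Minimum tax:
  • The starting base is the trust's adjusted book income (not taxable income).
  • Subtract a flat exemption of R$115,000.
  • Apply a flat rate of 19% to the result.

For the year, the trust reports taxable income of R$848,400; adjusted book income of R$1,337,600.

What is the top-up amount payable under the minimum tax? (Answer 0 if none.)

R$162,046

Mainline income levy:
  R$789,000 × 8% = R$63,120
  R$59,400 × 12% = R$7,128
  → R$70,248

Minimum tax:
  Base (adjusted book income): R$1,337,600
  Less exemption R$115,000 → base R$1,222,600
  R$1,222,600 × 19% = R$232,294

Excess of minimum tax over mainline income levy: R$232,294 − R$70,248 = R$162,046.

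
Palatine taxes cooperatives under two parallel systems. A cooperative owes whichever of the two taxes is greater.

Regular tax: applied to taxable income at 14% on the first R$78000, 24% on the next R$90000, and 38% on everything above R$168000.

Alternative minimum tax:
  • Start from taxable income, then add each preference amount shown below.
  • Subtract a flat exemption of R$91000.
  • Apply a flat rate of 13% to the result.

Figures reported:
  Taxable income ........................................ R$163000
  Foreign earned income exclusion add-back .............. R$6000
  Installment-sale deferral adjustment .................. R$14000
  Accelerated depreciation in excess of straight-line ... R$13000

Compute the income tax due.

R$31320

Alternative minimum tax:
  Adjusted income: R$163000 + R$6000 + R$14000 + R$13000 = R$196000
  Less exemption R$91000 → base R$105000
  R$105000 × 13% = R$13650

Regular tax:
  R$78000 × 14% = R$10920
  R$85000 × 24% = R$20400
  → R$31320

R$31320 > R$13650, so the regular tax governs.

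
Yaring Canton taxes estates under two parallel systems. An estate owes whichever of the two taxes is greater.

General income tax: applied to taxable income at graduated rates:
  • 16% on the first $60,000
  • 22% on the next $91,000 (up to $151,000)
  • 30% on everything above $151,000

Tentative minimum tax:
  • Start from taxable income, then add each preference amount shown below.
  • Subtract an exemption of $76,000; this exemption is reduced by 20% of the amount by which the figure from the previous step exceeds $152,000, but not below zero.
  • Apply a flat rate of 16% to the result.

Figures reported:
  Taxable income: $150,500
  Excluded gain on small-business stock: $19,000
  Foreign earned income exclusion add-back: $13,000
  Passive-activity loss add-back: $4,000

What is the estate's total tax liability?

Tentative minimum tax:
  Adjusted income: $150,500 + $19,000 + $13,000 + $4,000 = $186,500
  Exemption: $76,000 − 20% × ($186,500 − $152,000) = $76,000 − $6,900 = $69,100
  Base: $186,500 − $69,100 = $117,400
  $117,400 × 16% = $18,784

General income tax:
  $60,000 × 16% = $9,600
  $90,500 × 22% = $19,910
  → $29,510

$29,510 > $18,784, so the general income tax governs.

$29,510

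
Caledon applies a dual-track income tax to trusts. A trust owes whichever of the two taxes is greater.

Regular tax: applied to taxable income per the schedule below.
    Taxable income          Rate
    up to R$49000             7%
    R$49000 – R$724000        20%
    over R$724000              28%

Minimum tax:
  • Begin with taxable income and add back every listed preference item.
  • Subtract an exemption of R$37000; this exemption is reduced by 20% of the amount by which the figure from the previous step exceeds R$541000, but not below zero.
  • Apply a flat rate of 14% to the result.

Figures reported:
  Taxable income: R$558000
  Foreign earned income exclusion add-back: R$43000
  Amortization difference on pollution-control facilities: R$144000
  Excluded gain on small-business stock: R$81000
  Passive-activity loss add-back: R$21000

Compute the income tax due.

Regular tax:
  R$49000 × 7% = R$3430
  R$509000 × 20% = R$101800
  → R$105230

Minimum tax:
  Adjusted income: R$558000 + R$43000 + R$144000 + R$81000 + R$21000 = R$847000
  Exemption: 20% × (R$847000 − R$541000) = R$61200 ≥ R$37000, so the exemption is fully phased out
  Base: R$847000 − R$0 = R$847000
  R$847000 × 14% = R$118580

R$118580 > R$105230, so the minimum tax is the binding amount.

R$118580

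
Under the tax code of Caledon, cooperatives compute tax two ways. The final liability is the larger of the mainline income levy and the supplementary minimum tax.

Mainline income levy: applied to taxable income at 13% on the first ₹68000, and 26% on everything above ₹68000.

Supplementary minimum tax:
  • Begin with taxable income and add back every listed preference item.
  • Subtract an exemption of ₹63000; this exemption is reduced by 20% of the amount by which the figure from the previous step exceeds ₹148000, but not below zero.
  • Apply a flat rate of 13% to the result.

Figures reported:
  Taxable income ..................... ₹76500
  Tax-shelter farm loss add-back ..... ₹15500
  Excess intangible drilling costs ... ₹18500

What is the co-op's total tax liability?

₹11050

Mainline income levy:
  ₹68000 × 13% = ₹8840
  ₹8500 × 26% = ₹2210
  → ₹11050

Supplementary minimum tax:
  Adjusted income: ₹76500 + ₹15500 + ₹18500 = ₹110500
  Exemption: ₹110500 ≤ ₹148000, so full ₹63000 applies
  Base: ₹110500 − ₹63000 = ₹47500
  ₹47500 × 13% = ₹6175

₹11050 > ₹6175, so the mainline income levy governs.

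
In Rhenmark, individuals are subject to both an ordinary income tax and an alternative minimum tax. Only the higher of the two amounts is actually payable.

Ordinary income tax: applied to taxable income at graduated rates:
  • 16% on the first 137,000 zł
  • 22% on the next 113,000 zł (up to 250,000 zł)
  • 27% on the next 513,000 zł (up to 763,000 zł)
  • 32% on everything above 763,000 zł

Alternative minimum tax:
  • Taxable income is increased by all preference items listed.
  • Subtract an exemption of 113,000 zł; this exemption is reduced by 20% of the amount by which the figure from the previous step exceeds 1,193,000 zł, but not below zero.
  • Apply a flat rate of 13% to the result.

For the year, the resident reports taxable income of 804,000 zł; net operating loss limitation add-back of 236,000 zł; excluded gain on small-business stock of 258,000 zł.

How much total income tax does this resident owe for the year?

198,410 zł

Ordinary income tax:
  137,000 zł × 16% = 21,920 zł
  113,000 zł × 22% = 24,860 zł
  513,000 zł × 27% = 138,510 zł
  41,000 zł × 32% = 13,120 zł
  → 198,410 zł

Alternative minimum tax:
  Adjusted income: 804,000 zł + 236,000 zł + 258,000 zł = 1,298,000 zł
  Exemption: 113,000 zł − 20% × (1,298,000 zł − 1,193,000 zł) = 113,000 zł − 21,000 zł = 92,000 zł
  Base: 1,298,000 zł − 92,000 zł = 1,206,000 zł
  1,206,000 zł × 13% = 156,780 zł

198,410 zł > 156,780 zł, so the ordinary income tax governs.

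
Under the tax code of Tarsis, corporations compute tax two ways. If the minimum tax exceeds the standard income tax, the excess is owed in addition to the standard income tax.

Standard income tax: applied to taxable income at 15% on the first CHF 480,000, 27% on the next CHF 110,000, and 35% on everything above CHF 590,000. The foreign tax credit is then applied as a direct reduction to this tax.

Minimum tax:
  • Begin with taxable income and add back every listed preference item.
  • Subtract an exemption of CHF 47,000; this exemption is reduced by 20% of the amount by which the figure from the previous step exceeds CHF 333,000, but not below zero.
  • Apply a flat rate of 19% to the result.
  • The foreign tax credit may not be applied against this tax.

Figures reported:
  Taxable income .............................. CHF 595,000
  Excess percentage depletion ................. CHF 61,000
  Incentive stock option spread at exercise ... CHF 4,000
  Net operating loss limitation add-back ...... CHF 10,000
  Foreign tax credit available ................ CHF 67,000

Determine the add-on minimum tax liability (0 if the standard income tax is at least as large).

CHF 90,850

Minimum tax:
  Adjusted income: CHF 595,000 + CHF 61,000 + CHF 4,000 + CHF 10,000 = CHF 670,000
  Exemption: 20% × (CHF 670,000 − CHF 333,000) = CHF 67,400 ≥ CHF 47,000, so the exemption is fully phased out
  Base: CHF 670,000 − CHF 0 = CHF 670,000
  CHF 670,000 × 19% = CHF 127,300

Standard income tax:
  CHF 480,000 × 15% = CHF 72,000
  CHF 110,000 × 27% = CHF 29,700
  CHF 5,000 × 35% = CHF 1,750
  → CHF 103,450
  Less foreign tax credit CHF 67,000 → CHF 36,450

Excess of minimum tax over standard income tax: CHF 127,300 − CHF 36,450 = CHF 90,850.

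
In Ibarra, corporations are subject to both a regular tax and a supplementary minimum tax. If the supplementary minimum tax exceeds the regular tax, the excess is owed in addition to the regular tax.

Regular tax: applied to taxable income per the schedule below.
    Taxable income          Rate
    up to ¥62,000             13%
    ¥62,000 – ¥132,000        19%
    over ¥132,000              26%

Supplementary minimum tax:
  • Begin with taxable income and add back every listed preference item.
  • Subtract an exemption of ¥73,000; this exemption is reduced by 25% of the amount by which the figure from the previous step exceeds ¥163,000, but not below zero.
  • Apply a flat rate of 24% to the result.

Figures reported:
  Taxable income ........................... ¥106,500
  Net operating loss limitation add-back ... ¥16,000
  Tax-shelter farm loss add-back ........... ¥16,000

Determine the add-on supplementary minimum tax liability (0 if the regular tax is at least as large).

Supplementary minimum tax:
  Adjusted income: ¥106,500 + ¥16,000 + ¥16,000 = ¥138,500
  Exemption: ¥138,500 ≤ ¥163,000, so full ¥73,000 applies
  Base: ¥138,500 − ¥73,000 = ¥65,500
  ¥65,500 × 24% = ¥15,720

Regular tax:
  ¥62,000 × 13% = ¥8,060
  ¥44,500 × 19% = ¥8,455
  → ¥16,515

¥15,720 ≤ ¥16,515, so no add-on is due.

¥0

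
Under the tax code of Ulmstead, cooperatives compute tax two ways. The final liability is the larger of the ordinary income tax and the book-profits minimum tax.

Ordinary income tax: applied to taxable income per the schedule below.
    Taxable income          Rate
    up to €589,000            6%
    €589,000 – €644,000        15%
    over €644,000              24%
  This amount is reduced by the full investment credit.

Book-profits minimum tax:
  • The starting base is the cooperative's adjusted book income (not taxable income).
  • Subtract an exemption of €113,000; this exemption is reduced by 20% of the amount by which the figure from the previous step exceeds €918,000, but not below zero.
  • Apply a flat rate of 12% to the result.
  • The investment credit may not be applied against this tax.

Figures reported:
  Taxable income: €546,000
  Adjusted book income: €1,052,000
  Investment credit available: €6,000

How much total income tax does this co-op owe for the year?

€115,896

Ordinary income tax:
  €546,000 × 6% = €32,760
  Less investment credit €6,000 → €26,760

Book-profits minimum tax:
  Base (adjusted book income): €1,052,000
  Exemption: €113,000 − 20% × (€1,052,000 − €918,000) = €113,000 − €26,800 = €86,200
  Base: €1,052,000 − €86,200 = €965,800
  €965,800 × 12% = €115,896

€115,896 > €26,760, so the book-profits minimum tax is the binding amount.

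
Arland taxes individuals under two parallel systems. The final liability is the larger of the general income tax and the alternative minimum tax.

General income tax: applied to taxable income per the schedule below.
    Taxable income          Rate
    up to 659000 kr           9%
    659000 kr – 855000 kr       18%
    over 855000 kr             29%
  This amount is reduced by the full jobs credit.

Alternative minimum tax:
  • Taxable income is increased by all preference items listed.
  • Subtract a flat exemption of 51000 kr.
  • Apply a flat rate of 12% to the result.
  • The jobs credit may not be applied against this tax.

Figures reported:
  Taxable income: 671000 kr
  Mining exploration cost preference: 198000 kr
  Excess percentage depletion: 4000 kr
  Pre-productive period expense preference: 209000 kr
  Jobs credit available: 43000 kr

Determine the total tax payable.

General income tax:
  659000 kr × 9% = 59310 kr
  12000 kr × 18% = 2160 kr
  → 61470 kr
  Less jobs credit 43000 kr → 18470 kr

Alternative minimum tax:
  Adjusted income: 671000 kr + 198000 kr + 4000 kr + 209000 kr = 1082000 kr
  Less exemption 51000 kr → base 1031000 kr
  1031000 kr × 12% = 123720 kr

123720 kr > 18470 kr, so the alternative minimum tax is the binding amount.

123720 kr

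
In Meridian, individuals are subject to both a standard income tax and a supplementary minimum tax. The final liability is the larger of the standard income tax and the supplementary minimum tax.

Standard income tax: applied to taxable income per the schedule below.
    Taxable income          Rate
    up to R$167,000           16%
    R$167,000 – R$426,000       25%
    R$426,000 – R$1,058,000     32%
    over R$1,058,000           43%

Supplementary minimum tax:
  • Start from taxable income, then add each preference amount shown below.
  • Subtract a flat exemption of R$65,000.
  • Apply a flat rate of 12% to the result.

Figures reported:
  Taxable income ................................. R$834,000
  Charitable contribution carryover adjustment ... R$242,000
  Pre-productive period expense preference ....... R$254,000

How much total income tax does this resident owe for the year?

R$222,030

Supplementary minimum tax:
  Adjusted income: R$834,000 + R$242,000 + R$254,000 = R$1,330,000
  Less exemption R$65,000 → base R$1,265,000
  R$1,265,000 × 12% = R$151,800

Standard income tax:
  R$167,000 × 16% = R$26,720
  R$259,000 × 25% = R$64,750
  R$408,000 × 32% = R$130,560
  → R$222,030

R$222,030 > R$151,800, so the standard income tax governs.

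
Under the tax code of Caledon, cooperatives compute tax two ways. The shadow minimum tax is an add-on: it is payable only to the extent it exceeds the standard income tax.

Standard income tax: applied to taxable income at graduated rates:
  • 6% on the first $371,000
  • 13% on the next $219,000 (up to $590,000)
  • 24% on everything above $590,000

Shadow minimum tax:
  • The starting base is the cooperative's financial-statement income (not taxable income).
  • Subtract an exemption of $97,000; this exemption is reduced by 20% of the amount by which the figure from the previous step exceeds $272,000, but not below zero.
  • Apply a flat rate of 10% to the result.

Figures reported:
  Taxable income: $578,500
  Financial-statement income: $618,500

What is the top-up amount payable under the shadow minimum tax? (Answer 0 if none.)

$9,845

Shadow minimum tax:
  Base (financial-statement income): $618,500
  Exemption: $97,000 − 20% × ($618,500 − $272,000) = $97,000 − $69,300 = $27,700
  Base: $618,500 − $27,700 = $590,800
  $590,800 × 10% = $59,080

Standard income tax:
  $371,000 × 6% = $22,260
  $207,500 × 13% = $26,975
  → $49,235

Excess of shadow minimum tax over standard income tax: $59,080 − $49,235 = $9,845.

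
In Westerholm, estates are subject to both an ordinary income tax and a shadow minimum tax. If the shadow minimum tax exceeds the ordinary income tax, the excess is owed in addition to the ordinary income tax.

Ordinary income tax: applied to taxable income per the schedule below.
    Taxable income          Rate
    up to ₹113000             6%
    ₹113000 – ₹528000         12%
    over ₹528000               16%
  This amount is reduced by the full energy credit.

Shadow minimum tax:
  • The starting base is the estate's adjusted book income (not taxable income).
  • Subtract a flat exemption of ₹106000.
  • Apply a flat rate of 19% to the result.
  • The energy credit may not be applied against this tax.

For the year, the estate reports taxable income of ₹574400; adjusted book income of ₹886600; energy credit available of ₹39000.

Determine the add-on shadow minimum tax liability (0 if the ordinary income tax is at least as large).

Shadow minimum tax:
  Base (adjusted book income): ₹886600
  Less exemption ₹106000 → base ₹780600
  ₹780600 × 19% = ₹148314

Ordinary income tax:
  ₹113000 × 6% = ₹6780
  ₹415000 × 12% = ₹49800
  ₹46400 × 16% = ₹7424
  → ₹64004
  Less energy credit ₹39000 → ₹25004

Excess of shadow minimum tax over ordinary income tax: ₹148314 − ₹25004 = ₹123310.

₹123310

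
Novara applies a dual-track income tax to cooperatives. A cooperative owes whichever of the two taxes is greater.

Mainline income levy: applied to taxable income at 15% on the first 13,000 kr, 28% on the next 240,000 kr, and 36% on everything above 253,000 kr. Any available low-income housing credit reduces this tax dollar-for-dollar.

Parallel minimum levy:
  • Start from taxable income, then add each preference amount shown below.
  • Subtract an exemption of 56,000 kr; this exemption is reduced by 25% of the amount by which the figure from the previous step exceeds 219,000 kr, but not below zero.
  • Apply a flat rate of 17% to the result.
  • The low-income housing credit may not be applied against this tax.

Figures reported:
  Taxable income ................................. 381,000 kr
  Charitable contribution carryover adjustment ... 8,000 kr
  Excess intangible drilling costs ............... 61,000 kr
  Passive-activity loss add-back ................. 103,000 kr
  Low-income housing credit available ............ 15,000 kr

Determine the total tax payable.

Parallel minimum levy:
  Adjusted income: 381,000 kr + 8,000 kr + 61,000 kr + 103,000 kr = 553,000 kr
  Exemption: 25% × (553,000 kr − 219,000 kr) = 83,500 kr ≥ 56,000 kr, so the exemption is fully phased out
  Base: 553,000 kr − 0 kr = 553,000 kr
  553,000 kr × 17% = 94,010 kr

Mainline income levy:
  13,000 kr × 15% = 1,950 kr
  240,000 kr × 28% = 67,200 kr
  128,000 kr × 36% = 46,080 kr
  → 115,230 kr
  Less low-income housing credit 15,000 kr → 100,230 kr

100,230 kr > 94,010 kr, so the mainline income levy governs.

100,230 kr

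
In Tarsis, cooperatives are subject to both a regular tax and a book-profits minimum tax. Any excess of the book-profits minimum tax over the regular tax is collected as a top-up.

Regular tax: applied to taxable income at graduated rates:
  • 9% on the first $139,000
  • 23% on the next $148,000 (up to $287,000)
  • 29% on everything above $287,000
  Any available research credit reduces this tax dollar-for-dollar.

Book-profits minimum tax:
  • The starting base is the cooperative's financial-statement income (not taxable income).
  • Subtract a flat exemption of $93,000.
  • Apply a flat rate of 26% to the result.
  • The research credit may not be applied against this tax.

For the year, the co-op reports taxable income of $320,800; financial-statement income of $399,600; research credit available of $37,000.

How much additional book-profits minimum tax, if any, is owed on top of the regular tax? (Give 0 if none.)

$60,364

Book-profits minimum tax:
  Base (financial-statement income): $399,600
  Less exemption $93,000 → base $306,600
  $306,600 × 26% = $79,716

Regular tax:
  $139,000 × 9% = $12,510
  $148,000 × 23% = $34,040
  $33,800 × 29% = $9,802
  → $56,352
  Less research credit $37,000 → $19,352

Excess of book-profits minimum tax over regular tax: $79,716 − $19,352 = $60,364.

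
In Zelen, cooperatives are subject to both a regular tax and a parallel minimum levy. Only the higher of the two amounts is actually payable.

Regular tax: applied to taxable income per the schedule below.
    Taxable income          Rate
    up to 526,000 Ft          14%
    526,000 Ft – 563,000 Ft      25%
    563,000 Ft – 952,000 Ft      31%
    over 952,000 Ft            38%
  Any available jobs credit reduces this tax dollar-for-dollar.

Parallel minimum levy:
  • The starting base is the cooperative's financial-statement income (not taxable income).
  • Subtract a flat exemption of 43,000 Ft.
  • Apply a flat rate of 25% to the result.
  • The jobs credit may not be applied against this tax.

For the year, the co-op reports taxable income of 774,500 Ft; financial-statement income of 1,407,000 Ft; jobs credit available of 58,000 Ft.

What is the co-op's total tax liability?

341,000 Ft

Regular tax:
  526,000 Ft × 14% = 73,640 Ft
  37,000 Ft × 25% = 9,250 Ft
  211,500 Ft × 31% = 65,565 Ft
  → 148,455 Ft
  Less jobs credit 58,000 Ft → 90,455 Ft

Parallel minimum levy:
  Base (financial-statement income): 1,407,000 Ft
  Less exemption 43,000 Ft → base 1,364,000 Ft
  1,364,000 Ft × 25% = 341,000 Ft

341,000 Ft > 90,455 Ft, so the parallel minimum levy is the binding amount.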